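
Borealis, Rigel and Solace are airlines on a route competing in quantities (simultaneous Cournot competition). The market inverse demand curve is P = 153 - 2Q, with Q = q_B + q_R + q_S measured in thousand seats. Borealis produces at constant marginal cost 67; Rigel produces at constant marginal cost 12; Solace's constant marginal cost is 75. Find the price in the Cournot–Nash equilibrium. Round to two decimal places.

Borealis's profit: π_B = (153 - 2Q)q_B - (67q_B). Setting ∂π_B/∂q_B = 0: 86 - 4q_B - 2(q_R + q_S) = 0.
Rigel's first-order condition: 141 - 4q_R - 2(q_B + q_S) = 0.
Solace's first-order condition: 78 - 4q_S - 2(q_B + q_R) = 0.
Summing all 3 equations gives 305 − 8Q = 0, hence Q = 305/8.
Back-substituting: q_B = (86 − 305/4)/2 = 39/8, q_R = (141 − 305/4)/2 = 259/8, q_S = (78 − 305/4)/2 = 7/8.
Total output Q = 305/8, so price P = 153 - 2·(305/8) = 307/4.

76.75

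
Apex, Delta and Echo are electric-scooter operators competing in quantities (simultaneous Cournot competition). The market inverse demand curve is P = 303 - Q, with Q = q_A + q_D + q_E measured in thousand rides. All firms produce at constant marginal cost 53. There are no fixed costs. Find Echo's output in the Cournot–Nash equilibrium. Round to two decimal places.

62.50

Each firm earns π_i = (303 - Q)q_i - 53q_i.
Setting ∂π_i/∂q_i = 0 with rivals' quantities fixed: 250 - 2q_i - Σ_{j≠i} q_j = 0.
By symmetry each firm produces the same amount; substituting Σ_{j≠i} q_j = 2q_i yields q_i = 250/4 = 125/2.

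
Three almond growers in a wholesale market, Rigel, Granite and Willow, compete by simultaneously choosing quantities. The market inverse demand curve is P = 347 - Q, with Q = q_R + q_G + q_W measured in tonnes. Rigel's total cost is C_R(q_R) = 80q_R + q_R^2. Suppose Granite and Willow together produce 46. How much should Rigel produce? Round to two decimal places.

With rivals' combined output fixed at 46, Rigel's profit is π_R = (347 - 46 - q_R)q_R - (80q_R + q_R²) = (301 - q_R)q_R - (80q_R + q_R²).
∂π_R/∂q_R = 221 - 4q_R = 0, so q_R = 221/4.

55.25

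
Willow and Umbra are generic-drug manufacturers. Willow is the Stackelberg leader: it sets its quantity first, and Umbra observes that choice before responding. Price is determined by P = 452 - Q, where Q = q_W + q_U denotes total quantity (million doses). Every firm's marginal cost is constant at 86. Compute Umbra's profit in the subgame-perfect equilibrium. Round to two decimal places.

8372.25

The follower Umbra best-responds to any q_W: π_U = (452 - Q)q_U - 86q_U.
Setting the follower's marginal profit to zero, 366 - q_W - 2q_U = 0, i.e. q_U = (366 - q_W)/2.
Willow substitutes q_U(q_W) into its own profit: π_W = q_W(452 - q_W - (366 - q_W)/2) - 86q_W = (269 - (1/2)q_W)q_W - 86q_W.
Leader FOC: 183 - q_W = 0, so q_W = 183.
Then q_U = (366 - 183)/2 = 183/2.
Price P = 452 - 549/2 = 355/2.
Umbra's profit: (355/2 - 86)·(183/2) = 8372.2500.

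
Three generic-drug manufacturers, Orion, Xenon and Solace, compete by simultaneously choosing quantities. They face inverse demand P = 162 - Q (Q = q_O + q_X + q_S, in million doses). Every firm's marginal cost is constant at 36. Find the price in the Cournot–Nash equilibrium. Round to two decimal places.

67.50

A representative firm's profit is π_i = q_i(162 - Q) - 36q_i.
Setting ∂π_i/∂q_i = 0 with rivals' quantities fixed: 126 - 2q_i - Σ_{j≠i} q_j = 0.
By symmetry each firm produces the same amount; substituting Σ_{j≠i} q_j = 2q_i yields q_i = 126/4 = 63/2.
Total output Q = 189/2, so price P = 162 - 189/2 = 135/2.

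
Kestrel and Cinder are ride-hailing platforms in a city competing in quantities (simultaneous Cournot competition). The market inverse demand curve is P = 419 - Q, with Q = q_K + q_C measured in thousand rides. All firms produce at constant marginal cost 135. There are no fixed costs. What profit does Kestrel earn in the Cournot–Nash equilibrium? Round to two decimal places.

8961.78

Each firm earns π_i = (419 - Q)q_i - 135q_i.
First-order condition (treating rivals' output as given): 284 - 2q_i - q_j = 0.
By symmetry each firm produces the same amount; substituting q_j = q_i yields q_i = 284/3.
Price P = 419 - 568/3 = 689/3.
Kestrel's profit: (689/3 - 135)·(284/3) = 8961.7778.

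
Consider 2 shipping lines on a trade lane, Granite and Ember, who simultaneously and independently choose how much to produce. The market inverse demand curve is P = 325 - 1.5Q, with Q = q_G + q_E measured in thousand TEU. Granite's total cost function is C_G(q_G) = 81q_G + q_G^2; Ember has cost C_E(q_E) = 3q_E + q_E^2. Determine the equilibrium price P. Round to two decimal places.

194.38

Granite's profit: π_G = (325 - 1.5Q)q_G - (81q_G + q_G²). Setting ∂π_G/∂q_G = 0: 244 - 5q_G - (3/2)(q_E) = 0.
Ember's first-order condition: 322 - 5q_E - (3/2)(q_G) = 0.
Rearranging gives the reaction functions q_G = (244 - (3/2)q_E)/5 and q_E = (322 - (3/2)q_G)/5.
Solving the pair: q_G = 32.3956, q_E = 54.6813.
Total output Q = 1132/13, so price P = 325 - (3/2)·(1132/13) = 194.3846.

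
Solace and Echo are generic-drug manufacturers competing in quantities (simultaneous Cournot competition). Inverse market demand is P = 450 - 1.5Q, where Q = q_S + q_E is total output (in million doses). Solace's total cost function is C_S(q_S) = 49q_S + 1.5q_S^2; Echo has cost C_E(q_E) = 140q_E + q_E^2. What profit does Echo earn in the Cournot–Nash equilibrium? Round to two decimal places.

Solace's profit: π_S = (450 - 1.5Q)q_S - (49q_S + (3/2)q_S²). Setting ∂π_S/∂q_S = 0: 401 - 6q_S - (3/2)(q_E) = 0.
Echo's first-order condition: 310 - 5q_E - (3/2)(q_S) = 0.
Rearranging gives the reaction functions q_S = (401 - (3/2)q_E)/6 and q_E = (310 - (3/2)q_S)/5.
Substituting one into the other gives q_S = 55.4955 and q_E = 1678/37.
Price P = 450 - (3/2)·100.8468 = 298.7297.
Echo's profit: 298.7297·(1678/37) - 140·(1678/37) - (1678/37)² = 5141.8627.

5141.86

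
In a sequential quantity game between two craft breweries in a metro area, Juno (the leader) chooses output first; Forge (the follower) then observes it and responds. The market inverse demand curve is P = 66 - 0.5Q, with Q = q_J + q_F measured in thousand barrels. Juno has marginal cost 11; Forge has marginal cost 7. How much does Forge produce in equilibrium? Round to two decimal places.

33.50

The follower Forge best-responds to any q_J: π_F = (66 - 0.5Q)q_F - 7q_F.
∂π_F/∂q_F = 59 - (1/2)q_J - q_F = 0 gives the reaction function q_F = (59 - (1/2)q_J).
The leader anticipates this reaction. Substituting into P = 66 - 0.5Q gives P = 73/2 - (1/4)q_J, so π_J = (73/2 - (1/4)q_J)q_J - 11q_J.
Leader FOC: 51/2 - (1/2)q_J = 0, so q_J = 51.
Then q_F = (59 - (1/2)·51) = 67/2.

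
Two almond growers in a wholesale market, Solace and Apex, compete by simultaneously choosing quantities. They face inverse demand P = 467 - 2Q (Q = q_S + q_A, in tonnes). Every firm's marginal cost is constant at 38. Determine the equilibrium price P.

Each firm earns π_i = (467 - 2Q)q_i - 38q_i.
Setting ∂π_i/∂q_i = 0 with rivals' quantities fixed: 429 - 4q_i - 2q_j = 0.
With identical firms every q_j equals q_i, so q_j = q_i and 429 = 6q_i, giving q_i = 143/2.
Total output Q = 143, so price P = 467 - 2·143 = 181.

181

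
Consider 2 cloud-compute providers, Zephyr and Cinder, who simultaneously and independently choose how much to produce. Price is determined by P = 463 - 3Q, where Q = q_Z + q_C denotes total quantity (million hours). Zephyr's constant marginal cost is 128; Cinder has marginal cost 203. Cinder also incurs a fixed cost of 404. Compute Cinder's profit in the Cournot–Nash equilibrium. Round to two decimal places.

Zephyr's profit: π_Z = (463 - 3Q)q_Z - (128q_Z). Setting ∂π_Z/∂q_Z = 0: 335 - 6q_Z - 3(q_C) = 0.
Cinder's profit: π_C = (463 - 3Q)q_C - (203q_C). Setting ∂π_C/∂q_C = 0: 260 - 6q_C - 3(q_Z) = 0.
So q_Z = (335 - 3q_C)/6 and q_C = (260 - 3q_Z)/6.
Solving the pair: q_Z = 410/9, q_C = 185/9.
Price P = 463 - 3·(595/9) = 794/3.
Cinder's profit: (794/3 - 203)·(185/9) - 404 = 863.5926.

863.59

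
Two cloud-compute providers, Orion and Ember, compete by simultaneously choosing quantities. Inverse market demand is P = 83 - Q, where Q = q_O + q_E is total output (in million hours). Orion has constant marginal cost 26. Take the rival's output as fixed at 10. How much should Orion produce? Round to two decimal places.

23.50

With the rival's output fixed at 10, Orion's profit is π_O = (83 - 10 - q_O)q_O - (26q_O) = (73 - q_O)q_O - (26q_O).
∂π_O/∂q_O = 47 - 2q_O = 0, so q_O = 47/2.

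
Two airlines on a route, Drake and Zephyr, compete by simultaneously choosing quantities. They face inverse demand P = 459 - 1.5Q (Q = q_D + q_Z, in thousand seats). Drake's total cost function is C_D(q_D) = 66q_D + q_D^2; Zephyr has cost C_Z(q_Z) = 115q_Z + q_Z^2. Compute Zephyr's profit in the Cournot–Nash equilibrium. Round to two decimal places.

Drake's profit: π_D = (459 - 1.5Q)q_D - (66q_D + q_D²). Setting ∂π_D/∂q_D = 0: 393 - 5q_D - (3/2)(q_Z) = 0.
Zephyr's first-order condition: 344 - 5q_Z - (3/2)(q_D) = 0.
Best responses: q_D = (393 - (3/2)q_Z)/5, q_Z = (344 - (3/2)q_D)/5.
Solving the pair: q_D = 828/13, q_Z = 646/13.
Price P = 459 - (3/2)·(1474/13) = 288.9231.
Zephyr's profit: 288.9231·(646/13) - 115·(646/13) - (646/13)² = 6173.3136.

6173.31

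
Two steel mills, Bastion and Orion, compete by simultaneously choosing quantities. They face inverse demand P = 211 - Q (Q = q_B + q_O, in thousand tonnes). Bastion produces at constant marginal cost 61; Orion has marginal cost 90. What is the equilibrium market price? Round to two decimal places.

Bastion's profit: π_B = (211 - Q)q_B - (61q_B). Setting ∂π_B/∂q_B = 0: 150 - 2q_B - (q_O) = 0.
Orion's profit: π_O = (211 - Q)q_O - (90q_O). Setting ∂π_O/∂q_O = 0: 121 - 2q_O - (q_B) = 0.
Rearranging gives the reaction functions q_B = (150 - q_O)/2 and q_O = (121 - q_B)/2.
Solving the pair: q_B = 179/3, q_O = 92/3.
Total output Q = 271/3, so price P = 211 - 271/3 = 362/3.

120.67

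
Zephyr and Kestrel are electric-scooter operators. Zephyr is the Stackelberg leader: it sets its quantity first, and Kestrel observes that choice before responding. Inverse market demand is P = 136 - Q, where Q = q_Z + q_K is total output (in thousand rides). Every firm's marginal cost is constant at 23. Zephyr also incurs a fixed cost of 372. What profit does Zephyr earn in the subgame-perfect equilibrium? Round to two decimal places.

Solve by backward induction. Given q_Z, the follower Kestrel maximises π_K = (136 - q_Z - q_K)q_K - 23q_K.
Setting the follower's marginal profit to zero, 113 - q_Z - 2q_K = 0, i.e. q_K = (113 - q_Z)/2.
Zephyr substitutes q_K(q_Z) into its own profit: π_Z = q_Z(136 - q_Z - (113 - q_Z)/2) - 23q_Z = (159/2 - (1/2)q_Z)q_Z - 23q_Z.
The leader's first-order condition 113/2 - q_Z = 0 yields q_Z = 113/2.
Then q_K = (113 - 113/2)/2 = 113/4.
Price P = 136 - 339/4 = 205/4.
Zephyr's profit: (205/4 - 23)·(113/2) - 372 = 1224.1250.

1224.13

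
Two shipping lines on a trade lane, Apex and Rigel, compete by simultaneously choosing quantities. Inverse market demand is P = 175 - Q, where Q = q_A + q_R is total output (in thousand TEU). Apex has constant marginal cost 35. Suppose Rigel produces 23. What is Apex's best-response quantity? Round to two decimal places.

With the rival's output fixed at 23, Apex's profit is π_A = (175 - 23 - q_A)q_A - (35q_A) = (152 - q_A)q_A - (35q_A).
∂π_A/∂q_A = 117 - 2q_A = 0, so q_A = 117/2.

58.50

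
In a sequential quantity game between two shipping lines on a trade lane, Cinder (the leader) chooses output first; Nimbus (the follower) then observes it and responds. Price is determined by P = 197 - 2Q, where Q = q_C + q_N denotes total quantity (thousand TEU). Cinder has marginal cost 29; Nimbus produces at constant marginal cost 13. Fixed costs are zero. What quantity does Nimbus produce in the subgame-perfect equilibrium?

Solve by backward induction. Given q_C, the follower Nimbus maximises π_N = (197 - 2q_C - 2q_N)q_N - 13q_N.
∂π_N/∂q_N = 184 - 2q_C - 4q_N = 0 gives the reaction function q_N = (184 - 2q_C)/4.
Cinder substitutes q_N(q_C) into its own profit: π_C = q_C(197 - 2q_C - (184 - 2q_C)/2) - 29q_C = (105 - q_C)q_C - 29q_C.
Maximising: ∂π_C/∂q_C = 76 - 2q_C = 0, giving q_C = 38.
Then q_N = (184 - 2·38)/4 = 27.

27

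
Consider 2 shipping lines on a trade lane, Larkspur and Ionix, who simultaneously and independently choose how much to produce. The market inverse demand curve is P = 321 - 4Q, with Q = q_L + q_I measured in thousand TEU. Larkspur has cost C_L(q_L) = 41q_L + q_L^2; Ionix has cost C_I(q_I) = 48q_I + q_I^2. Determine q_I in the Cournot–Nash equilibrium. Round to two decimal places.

19.17

Larkspur's profit: π_L = (321 - 4Q)q_L - (41q_L + q_L²). Setting ∂π_L/∂q_L = 0: 280 - 10q_L - 4(q_I) = 0.
Ionix's first-order condition: 273 - 10q_I - 4(q_L) = 0.
So q_L = (280 - 4q_I)/10 and q_I = (273 - 4q_L)/10.
Substituting one into the other gives q_L = 61/3 and q_I = 115/6.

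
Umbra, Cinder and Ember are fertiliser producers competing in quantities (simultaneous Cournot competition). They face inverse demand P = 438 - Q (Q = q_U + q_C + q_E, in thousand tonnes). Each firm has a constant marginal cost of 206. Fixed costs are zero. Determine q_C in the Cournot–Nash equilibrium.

58

Each firm earns π_i = (438 - Q)q_i - 206q_i.
First-order condition (treating rivals' output as given): 232 - 2q_i - Σ_{j≠i} q_j = 0.
With identical firms every q_j equals q_i, so Σ_{j≠i} q_j = 2q_i and 232 = 4q_i, giving q_i = 58.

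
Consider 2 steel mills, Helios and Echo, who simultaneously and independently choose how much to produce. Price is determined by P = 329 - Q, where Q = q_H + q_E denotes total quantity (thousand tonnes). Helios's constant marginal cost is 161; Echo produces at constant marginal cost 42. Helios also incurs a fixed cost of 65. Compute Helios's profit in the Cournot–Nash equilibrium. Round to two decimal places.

Helios's profit: π_H = (329 - Q)q_H - (161q_H). Setting ∂π_H/∂q_H = 0: 168 - 2q_H - (q_E) = 0.
Echo's profit: π_E = (329 - Q)q_E - (42q_E). Setting ∂π_E/∂q_E = 0: 287 - 2q_E - (q_H) = 0.
Best responses: q_H = (168 - q_E)/2, q_E = (287 - q_H)/2.
Substituting one into the other gives q_H = 49/3 and q_E = 406/3.
Price P = 329 - 455/3 = 532/3.
Helios's profit: (532/3 - 161)·(49/3) - 65 = 1816/9.

201.78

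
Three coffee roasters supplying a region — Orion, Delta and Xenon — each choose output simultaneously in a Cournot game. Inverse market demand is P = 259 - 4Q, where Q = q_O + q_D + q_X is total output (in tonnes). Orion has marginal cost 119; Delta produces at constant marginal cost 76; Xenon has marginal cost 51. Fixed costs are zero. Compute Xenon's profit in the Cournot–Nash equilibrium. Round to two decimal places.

Orion's profit: π_O = (259 - 4Q)q_O - (119q_O). Setting ∂π_O/∂q_O = 0: 140 - 8q_O - 4(q_D + q_X) = 0.
Delta's first-order condition: 183 - 8q_D - 4(q_O + q_X) = 0.
Xenon's profit: π_X = (259 - 4Q)q_X - (51q_X). Setting ∂π_X/∂q_X = 0: 208 - 8q_X - 4(q_O + q_D) = 0.
Summing all 3 equations gives 531 − 16Q = 0, hence Q = 531/16.
Back-substituting: q_O = (140 − 531/4)/4 = 29/16, q_D = (183 − 531/4)/4 = 201/16, q_X = (208 − 531/4)/4 = 301/16.
Price P = 259 - 4·(531/16) = 505/4.
Xenon's profit: (505/4 - 51)·(301/16) = 1415.6406.

1415.64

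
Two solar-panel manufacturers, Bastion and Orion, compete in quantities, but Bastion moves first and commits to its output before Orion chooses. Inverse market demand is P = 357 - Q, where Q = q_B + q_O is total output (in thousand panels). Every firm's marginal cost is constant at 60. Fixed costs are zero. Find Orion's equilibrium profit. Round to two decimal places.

5513.06

The follower Orion best-responds to any q_B: π_O = (357 - Q)q_O - 60q_O.
Follower FOC: 297 - q_B - 2q_O = 0, so q_O(q_B) = (297 - q_B)/2.
The leader anticipates this reaction. Substituting into P = 357 - Q gives P = 417/2 - (1/2)q_B, so π_B = (417/2 - (1/2)q_B)q_B - 60q_B.
Leader FOC: 297/2 - q_B = 0, so q_B = 297/2.
Then q_O = (297 - 297/2)/2 = 297/4.
Price P = 357 - 891/4 = 537/4.
Orion's profit: (537/4 - 60)·(297/4) = 5513.0625.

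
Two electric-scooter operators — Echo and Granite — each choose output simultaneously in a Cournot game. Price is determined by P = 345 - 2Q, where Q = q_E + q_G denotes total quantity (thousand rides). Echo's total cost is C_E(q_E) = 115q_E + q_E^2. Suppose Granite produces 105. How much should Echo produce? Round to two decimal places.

3.33

With the rival's output fixed at 105, Echo's profit is π_E = (345 - 2·105 - 2q_E)q_E - (115q_E + q_E²) = (135 - 2q_E)q_E - (115q_E + q_E²).
∂π_E/∂q_E = 20 - 6q_E = 0, so q_E = 10/3.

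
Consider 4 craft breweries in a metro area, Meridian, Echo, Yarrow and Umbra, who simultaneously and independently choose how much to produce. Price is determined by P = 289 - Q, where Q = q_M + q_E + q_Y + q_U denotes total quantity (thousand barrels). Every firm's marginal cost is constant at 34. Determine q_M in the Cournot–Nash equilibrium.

51

Each firm earns π_i = (289 - Q)q_i - 34q_i.
Setting ∂π_i/∂q_i = 0 with rivals' quantities fixed: 255 - 2q_i - Σ_{j≠i} q_j = 0.
With identical firms every q_j equals q_i, so Σ_{j≠i} q_j = 3q_i and 255 = 5q_i, giving q_i = 51.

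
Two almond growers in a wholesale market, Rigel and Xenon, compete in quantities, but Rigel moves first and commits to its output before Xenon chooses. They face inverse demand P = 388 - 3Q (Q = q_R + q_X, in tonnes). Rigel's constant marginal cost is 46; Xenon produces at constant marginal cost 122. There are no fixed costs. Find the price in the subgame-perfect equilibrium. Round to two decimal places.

The follower Xenon best-responds to any q_R: π_X = (388 - 3Q)q_X - 122q_X.
Follower FOC: 266 - 3q_R - 6q_X = 0, so q_X(q_R) = (266 - 3q_R)/6.
The leader anticipates this reaction. Substituting into P = 388 - 3Q gives P = 255 - (3/2)q_R, so π_R = (255 - (3/2)q_R)q_R - 46q_R.
Maximising: ∂π_R/∂q_R = 209 - 3q_R = 0, giving q_R = 209/3.
Then q_X = (266 - 3·(209/3))/6 = 19/2.
Total output Q = 475/6, so price P = 388 - 3·(475/6) = 301/2.

150.50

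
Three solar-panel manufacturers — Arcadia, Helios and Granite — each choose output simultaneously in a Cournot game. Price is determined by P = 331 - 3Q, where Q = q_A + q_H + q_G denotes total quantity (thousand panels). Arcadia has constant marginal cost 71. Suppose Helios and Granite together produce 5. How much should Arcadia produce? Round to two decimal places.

40.83

With rivals' combined output fixed at 5, Arcadia's profit is π_A = (331 - 3·5 - 3q_A)q_A - (71q_A) = (316 - 3q_A)q_A - (71q_A).
∂π_A/∂q_A = 245 - 6q_A = 0, so q_A = 245/6.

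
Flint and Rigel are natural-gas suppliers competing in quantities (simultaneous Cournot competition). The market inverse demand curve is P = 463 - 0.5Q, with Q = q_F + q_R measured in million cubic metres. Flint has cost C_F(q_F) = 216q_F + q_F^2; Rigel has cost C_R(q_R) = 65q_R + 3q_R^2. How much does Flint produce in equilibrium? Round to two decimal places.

Flint's profit: π_F = (463 - 0.5Q)q_F - (216q_F + q_F²). Setting ∂π_F/∂q_F = 0: 247 - 3q_F - (1/2)(q_R) = 0.
Rigel's first-order condition: 398 - 7q_R - (1/2)(q_F) = 0.
Best responses: q_F = (247 - (1/2)q_R)/3, q_R = (398 - (1/2)q_F)/7.
Solving the pair: q_F = 73.7349, q_R = 51.5904.

73.73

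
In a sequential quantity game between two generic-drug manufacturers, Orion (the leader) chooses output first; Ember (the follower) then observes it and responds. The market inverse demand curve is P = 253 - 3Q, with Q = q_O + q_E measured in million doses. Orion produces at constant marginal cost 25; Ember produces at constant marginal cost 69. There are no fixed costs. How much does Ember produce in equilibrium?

8

The follower Ember best-responds to any q_O: π_E = (253 - 3Q)q_E - 69q_E.
Follower FOC: 184 - 3q_O - 6q_E = 0, so q_E(q_O) = (184 - 3q_O)/6.
The leader anticipates this reaction. Substituting into P = 253 - 3Q gives P = 161 - (3/2)q_O, so π_O = (161 - (3/2)q_O)q_O - 25q_O.
Leader FOC: 136 - 3q_O = 0, so q_O = 136/3.
Then q_E = (184 - 3·(136/3))/6 = 8.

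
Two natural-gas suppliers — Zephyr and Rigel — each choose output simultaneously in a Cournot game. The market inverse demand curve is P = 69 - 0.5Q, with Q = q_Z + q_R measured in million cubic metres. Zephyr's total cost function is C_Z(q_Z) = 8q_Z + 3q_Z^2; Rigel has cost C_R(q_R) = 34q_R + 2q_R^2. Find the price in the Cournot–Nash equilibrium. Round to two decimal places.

61.78

Zephyr's profit: π_Z = (69 - 0.5Q)q_Z - (8q_Z + 3q_Z²). Setting ∂π_Z/∂q_Z = 0: 61 - 7q_Z - (1/2)(q_R) = 0.
Rigel's first-order condition: 35 - 5q_R - (1/2)(q_Z) = 0.
Best responses: q_Z = (61 - (1/2)q_R)/7, q_R = (35 - (1/2)q_Z)/5.
Substituting one into the other gives q_Z = 1150/139 and q_R = 858/139.
Total output Q = 14.4460, so price P = 69 - (1/2)·14.4460 = 61.7770.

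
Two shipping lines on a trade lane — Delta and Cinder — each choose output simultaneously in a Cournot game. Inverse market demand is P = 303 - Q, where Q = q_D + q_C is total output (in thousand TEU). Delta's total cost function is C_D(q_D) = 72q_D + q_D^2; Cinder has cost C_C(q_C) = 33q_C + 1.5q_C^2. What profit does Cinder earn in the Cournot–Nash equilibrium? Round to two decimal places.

4991.70

Delta's profit: π_D = (303 - Q)q_D - (72q_D + q_D²). Setting ∂π_D/∂q_D = 0: 231 - 4q_D - (q_C) = 0.
Cinder's first-order condition: 270 - 5q_C - (q_D) = 0.
Rearranging gives the reaction functions q_D = (231 - q_C)/4 and q_C = (270 - q_D)/5.
Substituting one into the other gives q_D = 885/19 and q_C = 849/19.
Price P = 303 - 1734/19 = 211.7368.
Cinder's profit: 211.7368·(849/19) - 33·(849/19) - (3/2)(849/19)² = 4991.6967.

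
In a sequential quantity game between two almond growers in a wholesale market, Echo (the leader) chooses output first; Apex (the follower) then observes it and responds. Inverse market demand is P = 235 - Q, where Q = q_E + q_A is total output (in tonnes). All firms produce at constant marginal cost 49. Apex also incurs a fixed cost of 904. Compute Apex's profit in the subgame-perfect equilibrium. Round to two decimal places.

1258.25

The follower Apex best-responds to any q_E: π_A = (235 - Q)q_A - 49q_A.
Follower FOC: 186 - q_E - 2q_A = 0, so q_A(q_E) = (186 - q_E)/2.
Echo substitutes q_A(q_E) into its own profit: π_E = q_E(235 - q_E - (186 - q_E)/2) - 49q_E = (142 - (1/2)q_E)q_E - 49q_E.
Leader FOC: 93 - q_E = 0, so q_E = 93.
Then q_A = (186 - 93)/2 = 93/2.
Price P = 235 - 279/2 = 191/2.
Apex's profit: (191/2 - 49)·(93/2) - 904 = 1258.2500.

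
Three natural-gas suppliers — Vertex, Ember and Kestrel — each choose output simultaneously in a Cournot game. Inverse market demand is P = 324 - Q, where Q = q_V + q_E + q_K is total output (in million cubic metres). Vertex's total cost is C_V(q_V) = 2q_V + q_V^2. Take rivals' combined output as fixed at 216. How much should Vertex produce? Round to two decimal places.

26.50

With rivals' combined output fixed at 216, Vertex's profit is π_V = (324 - 216 - q_V)q_V - (2q_V + q_V²) = (108 - q_V)q_V - (2q_V + q_V²).
∂π_V/∂q_V = 106 - 4q_V = 0, so q_V = 53/2.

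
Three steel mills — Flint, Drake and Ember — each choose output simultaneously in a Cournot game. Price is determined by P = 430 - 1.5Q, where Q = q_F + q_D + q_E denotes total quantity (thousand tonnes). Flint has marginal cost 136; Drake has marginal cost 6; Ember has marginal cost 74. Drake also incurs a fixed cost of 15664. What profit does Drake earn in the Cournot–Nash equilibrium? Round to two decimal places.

Flint's profit: π_F = (430 - 1.5Q)q_F - (136q_F). Setting ∂π_F/∂q_F = 0: 294 - 3q_F - (3/2)(q_D + q_E) = 0.
Drake's profit: π_D = (430 - 1.5Q)q_D - (6q_D). Setting ∂π_D/∂q_D = 0: 424 - 3q_D - (3/2)(q_F + q_E) = 0.
Ember's profit: π_E = (430 - 1.5Q)q_E - (74q_E). Setting ∂π_E/∂q_E = 0: 356 - 3q_E - (3/2)(q_F + q_D) = 0.
Summing all 3 equations gives 1074 − 6Q = 0, hence Q = 179.
Back-substituting: q_F = (294 − 537/2)/(3/2) = 17, q_D = (424 − 537/2)/(3/2) = 311/3, q_E = (356 − 537/2)/(3/2) = 175/3.
Price P = 430 - (3/2)·179 = 323/2.
Drake's profit: (323/2 - 6)·(311/3) - 15664 = 456.1667.

456.17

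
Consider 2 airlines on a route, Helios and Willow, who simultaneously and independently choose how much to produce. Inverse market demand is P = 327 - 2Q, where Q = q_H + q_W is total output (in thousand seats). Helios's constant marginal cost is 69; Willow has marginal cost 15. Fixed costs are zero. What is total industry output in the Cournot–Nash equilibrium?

95

Helios's profit: π_H = (327 - 2Q)q_H - (69q_H). Setting ∂π_H/∂q_H = 0: 258 - 4q_H - 2(q_W) = 0.
Willow's profit: π_W = (327 - 2Q)q_W - (15q_W). Setting ∂π_W/∂q_W = 0: 312 - 4q_W - 2(q_H) = 0.
So q_H = (258 - 2q_W)/4 and q_W = (312 - 2q_H)/4.
Solving the pair: q_H = 34, q_W = 61.
Total output Q = 34 + 61 = 95.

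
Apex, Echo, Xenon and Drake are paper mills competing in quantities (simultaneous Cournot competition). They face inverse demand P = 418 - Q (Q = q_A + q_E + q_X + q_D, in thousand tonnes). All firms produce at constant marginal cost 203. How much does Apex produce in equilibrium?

A representative firm's profit is π_i = q_i(418 - Q) - 203q_i.
First-order condition (treating rivals' output as given): 215 - 2q_i - Σ_{j≠i} q_j = 0.
By symmetry each firm produces the same amount; substituting Σ_{j≠i} q_j = 3q_i yields q_i = 215/5 = 43.

43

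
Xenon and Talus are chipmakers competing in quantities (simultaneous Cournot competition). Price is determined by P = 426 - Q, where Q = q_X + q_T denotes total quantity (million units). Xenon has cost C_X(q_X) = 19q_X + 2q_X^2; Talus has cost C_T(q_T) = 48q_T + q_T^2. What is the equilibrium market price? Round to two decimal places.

Xenon's profit: π_X = (426 - Q)q_X - (19q_X + 2q_X²). Setting ∂π_X/∂q_X = 0: 407 - 6q_X - (q_T) = 0.
Talus's profit: π_T = (426 - Q)q_T - (48q_T + q_T²). Setting ∂π_T/∂q_T = 0: 378 - 4q_T - (q_X) = 0.
So q_X = (407 - q_T)/6 and q_T = (378 - q_X)/4.
Substituting one into the other gives q_X = 1250/23 and q_T = 1861/23.
Total output Q = 135.2609, so price P = 426 - 135.2609 = 290.7391.

290.74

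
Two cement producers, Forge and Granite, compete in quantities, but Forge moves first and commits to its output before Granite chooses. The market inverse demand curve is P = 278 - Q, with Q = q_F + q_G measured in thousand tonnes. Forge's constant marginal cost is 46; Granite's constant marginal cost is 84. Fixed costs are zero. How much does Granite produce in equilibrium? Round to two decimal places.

Solve by backward induction. Given q_F, the follower Granite maximises π_G = (278 - q_F - q_G)q_G - 84q_G.
∂π_G/∂q_G = 194 - q_F - 2q_G = 0 gives the reaction function q_G = (194 - q_F)/2.
Forge substitutes q_G(q_F) into its own profit: π_F = q_F(278 - q_F - (194 - q_F)/2) - 46q_F = (181 - (1/2)q_F)q_F - 46q_F.
Leader FOC: 135 - q_F = 0, so q_F = 135.
Then q_G = (194 - 135)/2 = 59/2.

29.50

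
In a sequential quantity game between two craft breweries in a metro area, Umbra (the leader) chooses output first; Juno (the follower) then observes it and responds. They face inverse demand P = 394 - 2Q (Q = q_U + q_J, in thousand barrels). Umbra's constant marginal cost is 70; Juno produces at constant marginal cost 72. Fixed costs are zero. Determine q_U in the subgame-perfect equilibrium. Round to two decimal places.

81.50

Solve by backward induction. Given q_U, the follower Juno maximises π_J = (394 - 2q_U - 2q_J)q_J - 72q_J.
∂π_J/∂q_J = 322 - 2q_U - 4q_J = 0 gives the reaction function q_J = (322 - 2q_U)/4.
Umbra substitutes q_J(q_U) into its own profit: π_U = q_U(394 - 2q_U - (322 - 2q_U)/2) - 70q_U = (233 - q_U)q_U - 70q_U.
Leader FOC: 163 - 2q_U = 0, so q_U = 163/2.
Then q_J = (322 - 2·(163/2))/4 = 159/4.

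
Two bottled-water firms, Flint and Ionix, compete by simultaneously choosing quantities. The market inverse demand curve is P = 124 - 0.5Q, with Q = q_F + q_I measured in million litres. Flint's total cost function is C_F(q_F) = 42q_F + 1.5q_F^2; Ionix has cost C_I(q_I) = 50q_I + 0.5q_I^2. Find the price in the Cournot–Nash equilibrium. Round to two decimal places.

99.35

Flint's profit: π_F = (124 - 0.5Q)q_F - (42q_F + (3/2)q_F²). Setting ∂π_F/∂q_F = 0: 82 - 4q_F - (1/2)(q_I) = 0.
Ionix's first-order condition: 74 - 2q_I - (1/2)(q_F) = 0.
So q_F = (82 - (1/2)q_I)/4 and q_I = (74 - (1/2)q_F)/2.
Solving the pair: q_F = 508/31, q_I = 1020/31.
Total output Q = 1528/31, so price P = 124 - (1/2)·(1528/31) = 99.3548.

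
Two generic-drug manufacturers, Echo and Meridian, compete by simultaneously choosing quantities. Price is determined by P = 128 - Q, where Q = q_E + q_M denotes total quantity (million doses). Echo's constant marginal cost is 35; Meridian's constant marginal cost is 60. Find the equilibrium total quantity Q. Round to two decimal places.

53.67

Echo's profit: π_E = (128 - Q)q_E - (35q_E). Setting ∂π_E/∂q_E = 0: 93 - 2q_E - (q_M) = 0.
Meridian's first-order condition: 68 - 2q_M - (q_E) = 0.
Rearranging gives the reaction functions q_E = (93 - q_M)/2 and q_M = (68 - q_E)/2.
Substituting one into the other gives q_E = 118/3 and q_M = 43/3.
Total output Q = 118/3 + 43/3 = 161/3.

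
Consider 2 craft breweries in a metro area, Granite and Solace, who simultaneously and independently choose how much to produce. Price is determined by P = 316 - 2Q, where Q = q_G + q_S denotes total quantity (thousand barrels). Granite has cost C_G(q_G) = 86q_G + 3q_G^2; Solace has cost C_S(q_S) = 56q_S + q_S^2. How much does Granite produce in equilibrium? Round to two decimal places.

Granite's profit: π_G = (316 - 2Q)q_G - (86q_G + 3q_G²). Setting ∂π_G/∂q_G = 0: 230 - 10q_G - 2(q_S) = 0.
Solace's first-order condition: 260 - 6q_S - 2(q_G) = 0.
So q_G = (230 - 2q_S)/10 and q_S = (260 - 2q_G)/6.
Solving the pair: q_G = 215/14, q_S = 535/14.

15.36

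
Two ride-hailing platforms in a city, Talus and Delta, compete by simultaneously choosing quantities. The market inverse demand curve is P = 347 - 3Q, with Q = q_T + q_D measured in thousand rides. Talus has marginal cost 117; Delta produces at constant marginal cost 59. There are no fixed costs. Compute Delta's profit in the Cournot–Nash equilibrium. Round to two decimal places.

4433.93

Talus's profit: π_T = (347 - 3Q)q_T - (117q_T). Setting ∂π_T/∂q_T = 0: 230 - 6q_T - 3(q_D) = 0.
Delta's profit: π_D = (347 - 3Q)q_D - (59q_D). Setting ∂π_D/∂q_D = 0: 288 - 6q_D - 3(q_T) = 0.
Rearranging gives the reaction functions q_T = (230 - 3q_D)/6 and q_D = (288 - 3q_T)/6.
Substituting one into the other gives q_T = 172/9 and q_D = 346/9.
Price P = 347 - 3·(518/9) = 523/3.
Delta's profit: (523/3 - 59)·(346/9) = 4433.9259.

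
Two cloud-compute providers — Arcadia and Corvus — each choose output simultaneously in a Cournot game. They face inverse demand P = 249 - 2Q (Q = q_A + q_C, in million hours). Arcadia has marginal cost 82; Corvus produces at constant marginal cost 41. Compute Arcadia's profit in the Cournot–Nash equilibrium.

Arcadia's profit: π_A = (249 - 2Q)q_A - (82q_A). Setting ∂π_A/∂q_A = 0: 167 - 4q_A - 2(q_C) = 0.
Corvus's first-order condition: 208 - 4q_C - 2(q_A) = 0.
So q_A = (167 - 2q_C)/4 and q_C = (208 - 2q_A)/4.
Substituting one into the other gives q_A = 21 and q_C = 83/2.
Price P = 249 - 2·(125/2) = 124.
Arcadia's profit: (124 - 82)·21 = 882.

882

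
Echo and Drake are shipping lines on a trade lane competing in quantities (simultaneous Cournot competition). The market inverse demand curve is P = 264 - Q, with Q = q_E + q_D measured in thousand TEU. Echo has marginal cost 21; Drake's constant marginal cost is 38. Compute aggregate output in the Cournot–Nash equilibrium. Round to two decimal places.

Echo's profit: π_E = (264 - Q)q_E - (21q_E). Setting ∂π_E/∂q_E = 0: 243 - 2q_E - (q_D) = 0.
Drake's first-order condition: 226 - 2q_D - (q_E) = 0.
Rearranging gives the reaction functions q_E = (243 - q_D)/2 and q_D = (226 - q_E)/2.
Substituting one into the other gives q_E = 260/3 and q_D = 209/3.
Total output Q = 260/3 + 209/3 = 469/3.

156.33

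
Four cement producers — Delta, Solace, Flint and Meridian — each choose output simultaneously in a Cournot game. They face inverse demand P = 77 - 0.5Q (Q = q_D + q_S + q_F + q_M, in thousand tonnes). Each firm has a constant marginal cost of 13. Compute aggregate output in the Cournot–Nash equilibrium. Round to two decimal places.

Each firm earns π_i = (77 - 0.5Q)q_i - 13q_i.
Setting ∂π_i/∂q_i = 0 with rivals' quantities fixed: 64 - q_i - (1/2)·Σ_{j≠i} q_j = 0.
By symmetry each firm produces the same amount; substituting Σ_{j≠i} q_j = 3q_i yields q_i = 64/(5/2) = 128/5.
Total output Q = 128/5 + 128/5 + 128/5 + 128/5 = 512/5.

102.40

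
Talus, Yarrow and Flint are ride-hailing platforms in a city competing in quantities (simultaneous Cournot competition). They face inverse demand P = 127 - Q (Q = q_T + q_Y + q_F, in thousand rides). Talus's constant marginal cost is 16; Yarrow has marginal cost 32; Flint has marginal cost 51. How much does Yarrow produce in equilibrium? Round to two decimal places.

24.50

Talus's profit: π_T = (127 - Q)q_T - (16q_T). Setting ∂π_T/∂q_T = 0: 111 - 2q_T - (q_Y + q_F) = 0.
Yarrow's first-order condition: 95 - 2q_Y - (q_T + q_F) = 0.
Flint's profit: π_F = (127 - Q)q_F - (51q_F). Setting ∂π_F/∂q_F = 0: 76 - 2q_F - (q_T + q_Y) = 0.
Adding the 3 conditions: 282 − 2Q − 2Q = 0, i.e. Q = 141/2.
Back-substituting: q_T = (111 − 141/2) = 81/2, q_Y = (95 − 141/2) = 49/2, q_F = (76 − 141/2) = 11/2.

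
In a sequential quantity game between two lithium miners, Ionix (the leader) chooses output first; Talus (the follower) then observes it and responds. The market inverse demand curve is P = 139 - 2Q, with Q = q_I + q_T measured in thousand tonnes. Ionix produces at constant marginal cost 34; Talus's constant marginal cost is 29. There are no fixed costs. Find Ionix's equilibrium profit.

625

The follower Talus best-responds to any q_I: π_T = (139 - 2Q)q_T - 29q_T.
∂π_T/∂q_T = 110 - 2q_I - 4q_T = 0 gives the reaction function q_T = (110 - 2q_I)/4.
The leader anticipates this reaction. Substituting into P = 139 - 2Q gives P = 84 - q_I, so π_I = (84 - q_I)q_I - 34q_I.
Maximising: ∂π_I/∂q_I = 50 - 2q_I = 0, giving q_I = 25.
Then q_T = (110 - 2·25)/4 = 15.
Price P = 139 - 2·40 = 59.
Ionix's profit: (59 - 34)·25 = 625.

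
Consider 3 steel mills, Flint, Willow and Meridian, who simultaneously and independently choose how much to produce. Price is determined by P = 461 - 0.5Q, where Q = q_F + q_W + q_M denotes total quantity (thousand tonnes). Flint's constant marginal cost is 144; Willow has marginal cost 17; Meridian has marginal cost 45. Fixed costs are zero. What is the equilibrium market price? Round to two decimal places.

Flint's profit: π_F = (461 - 0.5Q)q_F - (144q_F). Setting ∂π_F/∂q_F = 0: 317 - q_F - (1/2)(q_W + q_M) = 0.
Willow's first-order condition: 444 - q_W - (1/2)(q_F + q_M) = 0.
Meridian's first-order condition: 416 - q_M - (1/2)(q_F + q_W) = 0.
Adding the 3 first-order conditions: 1177 − 2Q = 0, so Q = 1177/2.
Back-substituting: q_F = (317 − 1177/4)/(1/2) = 91/2, q_W = (444 − 1177/4)/(1/2) = 599/2, q_M = (416 − 1177/4)/(1/2) = 487/2.
Total output Q = 1177/2, so price P = 461 - (1/2)·(1177/2) = 667/4.

166.75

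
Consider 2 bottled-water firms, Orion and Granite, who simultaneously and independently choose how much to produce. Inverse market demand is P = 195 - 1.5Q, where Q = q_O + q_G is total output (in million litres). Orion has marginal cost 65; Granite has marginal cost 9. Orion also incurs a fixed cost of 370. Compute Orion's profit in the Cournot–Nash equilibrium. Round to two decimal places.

35.63

Orion's profit: π_O = (195 - 1.5Q)q_O - (65q_O). Setting ∂π_O/∂q_O = 0: 130 - 3q_O - (3/2)(q_G) = 0.
Granite's profit: π_G = (195 - 1.5Q)q_G - (9q_G). Setting ∂π_G/∂q_G = 0: 186 - 3q_G - (3/2)(q_O) = 0.
Rearranging gives the reaction functions q_O = (130 - (3/2)q_G)/3 and q_G = (186 - (3/2)q_O)/3.
Solving the pair: q_O = 148/9, q_G = 484/9.
Price P = 195 - (3/2)·(632/9) = 269/3.
Orion's profit: (269/3 - 65)·(148/9) - 370 = 962/27.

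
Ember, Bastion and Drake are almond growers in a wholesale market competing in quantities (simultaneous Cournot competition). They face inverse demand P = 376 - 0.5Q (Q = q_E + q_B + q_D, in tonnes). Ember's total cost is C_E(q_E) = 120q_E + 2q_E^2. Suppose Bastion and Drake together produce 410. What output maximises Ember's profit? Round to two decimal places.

With rivals' combined output fixed at 410, Ember's profit is π_E = (376 - (1/2)·410 - (1/2)q_E)q_E - (120q_E + 2q_E²) = (171 - (1/2)q_E)q_E - (120q_E + 2q_E²).
∂π_E/∂q_E = 51 - 5q_E = 0, so q_E = 51/5.

10.20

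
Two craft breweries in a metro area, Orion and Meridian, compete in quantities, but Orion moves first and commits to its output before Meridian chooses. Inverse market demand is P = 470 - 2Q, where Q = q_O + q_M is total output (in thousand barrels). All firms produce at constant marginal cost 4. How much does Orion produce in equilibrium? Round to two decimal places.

116.50

The follower Meridian best-responds to any q_O: π_M = (470 - 2Q)q_M - 4q_M.
Follower FOC: 466 - 2q_O - 4q_M = 0, so q_M(q_O) = (466 - 2q_O)/4.
Orion substitutes q_M(q_O) into its own profit: π_O = q_O(470 - 2q_O - (466 - 2q_O)/2) - 4q_O = (237 - q_O)q_O - 4q_O.
The leader's first-order condition 233 - 2q_O = 0 yields q_O = 233/2.
Then q_M = (466 - 2·(233/2))/4 = 233/4.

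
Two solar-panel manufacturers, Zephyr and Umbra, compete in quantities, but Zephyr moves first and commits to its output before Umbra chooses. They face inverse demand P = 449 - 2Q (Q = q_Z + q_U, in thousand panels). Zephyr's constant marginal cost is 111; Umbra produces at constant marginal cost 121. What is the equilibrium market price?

Solve by backward induction. Given q_Z, the follower Umbra maximises π_U = (449 - 2q_Z - 2q_U)q_U - 121q_U.
∂π_U/∂q_U = 328 - 2q_Z - 4q_U = 0 gives the reaction function q_U = (328 - 2q_Z)/4.
Zephyr substitutes q_U(q_Z) into its own profit: π_Z = q_Z(449 - 2q_Z - (328 - 2q_Z)/2) - 111q_Z = (285 - q_Z)q_Z - 111q_Z.
Leader FOC: 174 - 2q_Z = 0, so q_Z = 87.
Then q_U = (328 - 2·87)/4 = 77/2.
Total output Q = 251/2, so price P = 449 - 2·(251/2) = 198.

198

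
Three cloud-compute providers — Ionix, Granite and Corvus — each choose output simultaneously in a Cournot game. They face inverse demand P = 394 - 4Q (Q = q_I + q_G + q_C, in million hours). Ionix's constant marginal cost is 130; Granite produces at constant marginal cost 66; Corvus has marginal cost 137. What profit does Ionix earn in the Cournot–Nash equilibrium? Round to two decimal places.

Ionix's profit: π_I = (394 - 4Q)q_I - (130q_I). Setting ∂π_I/∂q_I = 0: 264 - 8q_I - 4(q_G + q_C) = 0.
Granite's first-order condition: 328 - 8q_G - 4(q_I + q_C) = 0.
Corvus's profit: π_C = (394 - 4Q)q_C - (137q_C). Setting ∂π_C/∂q_C = 0: 257 - 8q_C - 4(q_I + q_G) = 0.
Adding the 3 first-order conditions: 849 − 16Q = 0, so Q = 849/16.
Back-substituting: q_I = (264 − 849/4)/4 = 207/16, q_G = (328 − 849/4)/4 = 463/16, q_C = (257 − 849/4)/4 = 179/16.
Price P = 394 - 4·(849/16) = 727/4.
Ionix's profit: (727/4 - 130)·(207/16) = 669.5156.

669.52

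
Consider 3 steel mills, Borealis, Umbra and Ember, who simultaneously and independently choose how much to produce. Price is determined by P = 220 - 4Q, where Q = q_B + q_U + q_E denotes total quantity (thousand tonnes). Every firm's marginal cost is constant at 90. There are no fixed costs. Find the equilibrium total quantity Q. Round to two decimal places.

Each firm earns π_i = (220 - 4Q)q_i - 90q_i.
First-order condition (treating rivals' output as given): 130 - 8q_i - 4·Σ_{j≠i} q_j = 0.
By symmetry each firm produces the same amount; substituting Σ_{j≠i} q_j = 2q_i yields q_i = 130/16 = 65/8.
Total output Q = 65/8 + 65/8 + 65/8 = 195/8.

24.38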